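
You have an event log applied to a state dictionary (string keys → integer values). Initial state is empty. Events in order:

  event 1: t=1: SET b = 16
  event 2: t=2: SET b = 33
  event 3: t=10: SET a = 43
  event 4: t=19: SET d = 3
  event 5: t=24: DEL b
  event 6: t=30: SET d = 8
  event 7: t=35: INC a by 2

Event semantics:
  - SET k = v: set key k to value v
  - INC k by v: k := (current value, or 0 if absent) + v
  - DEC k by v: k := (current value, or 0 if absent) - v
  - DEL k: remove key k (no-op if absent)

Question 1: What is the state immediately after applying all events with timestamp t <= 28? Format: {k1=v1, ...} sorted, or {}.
Apply events with t <= 28 (5 events):
  after event 1 (t=1: SET b = 16): {b=16}
  after event 2 (t=2: SET b = 33): {b=33}
  after event 3 (t=10: SET a = 43): {a=43, b=33}
  after event 4 (t=19: SET d = 3): {a=43, b=33, d=3}
  after event 5 (t=24: DEL b): {a=43, d=3}

Answer: {a=43, d=3}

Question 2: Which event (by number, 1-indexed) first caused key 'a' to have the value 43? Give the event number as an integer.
Looking for first event where a becomes 43:
  event 3: a (absent) -> 43  <-- first match

Answer: 3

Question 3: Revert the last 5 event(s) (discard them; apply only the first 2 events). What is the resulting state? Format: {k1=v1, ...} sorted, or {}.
Answer: {b=33}

Derivation:
Keep first 2 events (discard last 5):
  after event 1 (t=1: SET b = 16): {b=16}
  after event 2 (t=2: SET b = 33): {b=33}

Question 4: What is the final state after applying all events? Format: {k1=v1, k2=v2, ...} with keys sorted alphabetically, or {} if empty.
Answer: {a=45, d=8}

Derivation:
  after event 1 (t=1: SET b = 16): {b=16}
  after event 2 (t=2: SET b = 33): {b=33}
  after event 3 (t=10: SET a = 43): {a=43, b=33}
  after event 4 (t=19: SET d = 3): {a=43, b=33, d=3}
  after event 5 (t=24: DEL b): {a=43, d=3}
  after event 6 (t=30: SET d = 8): {a=43, d=8}
  after event 7 (t=35: INC a by 2): {a=45, d=8}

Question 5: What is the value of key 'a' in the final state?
Track key 'a' through all 7 events:
  event 1 (t=1: SET b = 16): a unchanged
  event 2 (t=2: SET b = 33): a unchanged
  event 3 (t=10: SET a = 43): a (absent) -> 43
  event 4 (t=19: SET d = 3): a unchanged
  event 5 (t=24: DEL b): a unchanged
  event 6 (t=30: SET d = 8): a unchanged
  event 7 (t=35: INC a by 2): a 43 -> 45
Final: a = 45

Answer: 45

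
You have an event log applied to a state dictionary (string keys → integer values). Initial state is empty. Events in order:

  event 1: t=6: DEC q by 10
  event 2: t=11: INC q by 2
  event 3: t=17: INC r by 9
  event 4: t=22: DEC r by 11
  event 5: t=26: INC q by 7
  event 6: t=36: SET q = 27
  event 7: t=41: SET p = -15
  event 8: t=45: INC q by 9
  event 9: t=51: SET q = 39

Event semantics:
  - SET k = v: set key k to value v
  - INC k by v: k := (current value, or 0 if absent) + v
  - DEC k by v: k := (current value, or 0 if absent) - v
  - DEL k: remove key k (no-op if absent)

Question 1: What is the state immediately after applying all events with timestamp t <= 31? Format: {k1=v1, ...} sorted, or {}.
Apply events with t <= 31 (5 events):
  after event 1 (t=6: DEC q by 10): {q=-10}
  after event 2 (t=11: INC q by 2): {q=-8}
  after event 3 (t=17: INC r by 9): {q=-8, r=9}
  after event 4 (t=22: DEC r by 11): {q=-8, r=-2}
  after event 5 (t=26: INC q by 7): {q=-1, r=-2}

Answer: {q=-1, r=-2}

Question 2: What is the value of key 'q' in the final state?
Answer: 39

Derivation:
Track key 'q' through all 9 events:
  event 1 (t=6: DEC q by 10): q (absent) -> -10
  event 2 (t=11: INC q by 2): q -10 -> -8
  event 3 (t=17: INC r by 9): q unchanged
  event 4 (t=22: DEC r by 11): q unchanged
  event 5 (t=26: INC q by 7): q -8 -> -1
  event 6 (t=36: SET q = 27): q -1 -> 27
  event 7 (t=41: SET p = -15): q unchanged
  event 8 (t=45: INC q by 9): q 27 -> 36
  event 9 (t=51: SET q = 39): q 36 -> 39
Final: q = 39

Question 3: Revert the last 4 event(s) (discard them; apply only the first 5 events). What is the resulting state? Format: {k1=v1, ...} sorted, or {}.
Answer: {q=-1, r=-2}

Derivation:
Keep first 5 events (discard last 4):
  after event 1 (t=6: DEC q by 10): {q=-10}
  after event 2 (t=11: INC q by 2): {q=-8}
  after event 3 (t=17: INC r by 9): {q=-8, r=9}
  after event 4 (t=22: DEC r by 11): {q=-8, r=-2}
  after event 5 (t=26: INC q by 7): {q=-1, r=-2}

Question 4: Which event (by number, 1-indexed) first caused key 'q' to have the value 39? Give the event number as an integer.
Answer: 9

Derivation:
Looking for first event where q becomes 39:
  event 1: q = -10
  event 2: q = -8
  event 3: q = -8
  event 4: q = -8
  event 5: q = -1
  event 6: q = 27
  event 7: q = 27
  event 8: q = 36
  event 9: q 36 -> 39  <-- first match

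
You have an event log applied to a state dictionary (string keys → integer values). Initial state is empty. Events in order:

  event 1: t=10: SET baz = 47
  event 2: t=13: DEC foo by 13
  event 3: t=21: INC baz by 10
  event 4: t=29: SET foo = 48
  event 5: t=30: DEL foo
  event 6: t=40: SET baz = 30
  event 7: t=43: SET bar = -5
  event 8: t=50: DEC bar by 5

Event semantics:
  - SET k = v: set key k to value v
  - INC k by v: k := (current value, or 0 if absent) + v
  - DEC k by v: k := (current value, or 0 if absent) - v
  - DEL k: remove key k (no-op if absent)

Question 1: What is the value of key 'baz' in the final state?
Answer: 30

Derivation:
Track key 'baz' through all 8 events:
  event 1 (t=10: SET baz = 47): baz (absent) -> 47
  event 2 (t=13: DEC foo by 13): baz unchanged
  event 3 (t=21: INC baz by 10): baz 47 -> 57
  event 4 (t=29: SET foo = 48): baz unchanged
  event 5 (t=30: DEL foo): baz unchanged
  event 6 (t=40: SET baz = 30): baz 57 -> 30
  event 7 (t=43: SET bar = -5): baz unchanged
  event 8 (t=50: DEC bar by 5): baz unchanged
Final: baz = 30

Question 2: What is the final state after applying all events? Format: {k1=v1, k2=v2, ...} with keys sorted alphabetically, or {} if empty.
  after event 1 (t=10: SET baz = 47): {baz=47}
  after event 2 (t=13: DEC foo by 13): {baz=47, foo=-13}
  after event 3 (t=21: INC baz by 10): {baz=57, foo=-13}
  after event 4 (t=29: SET foo = 48): {baz=57, foo=48}
  after event 5 (t=30: DEL foo): {baz=57}
  after event 6 (t=40: SET baz = 30): {baz=30}
  after event 7 (t=43: SET bar = -5): {bar=-5, baz=30}
  after event 8 (t=50: DEC bar by 5): {bar=-10, baz=30}

Answer: {bar=-10, baz=30}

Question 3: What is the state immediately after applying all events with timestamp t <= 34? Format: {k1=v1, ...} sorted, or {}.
Answer: {baz=57}

Derivation:
Apply events with t <= 34 (5 events):
  after event 1 (t=10: SET baz = 47): {baz=47}
  after event 2 (t=13: DEC foo by 13): {baz=47, foo=-13}
  after event 3 (t=21: INC baz by 10): {baz=57, foo=-13}
  after event 4 (t=29: SET foo = 48): {baz=57, foo=48}
  after event 5 (t=30: DEL foo): {baz=57}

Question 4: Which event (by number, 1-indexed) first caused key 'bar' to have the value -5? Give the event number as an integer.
Looking for first event where bar becomes -5:
  event 7: bar (absent) -> -5  <-- first match

Answer: 7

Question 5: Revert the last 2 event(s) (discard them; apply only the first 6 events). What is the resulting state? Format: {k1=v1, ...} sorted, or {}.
Answer: {baz=30}

Derivation:
Keep first 6 events (discard last 2):
  after event 1 (t=10: SET baz = 47): {baz=47}
  after event 2 (t=13: DEC foo by 13): {baz=47, foo=-13}
  after event 3 (t=21: INC baz by 10): {baz=57, foo=-13}
  after event 4 (t=29: SET foo = 48): {baz=57, foo=48}
  after event 5 (t=30: DEL foo): {baz=57}
  after event 6 (t=40: SET baz = 30): {baz=30}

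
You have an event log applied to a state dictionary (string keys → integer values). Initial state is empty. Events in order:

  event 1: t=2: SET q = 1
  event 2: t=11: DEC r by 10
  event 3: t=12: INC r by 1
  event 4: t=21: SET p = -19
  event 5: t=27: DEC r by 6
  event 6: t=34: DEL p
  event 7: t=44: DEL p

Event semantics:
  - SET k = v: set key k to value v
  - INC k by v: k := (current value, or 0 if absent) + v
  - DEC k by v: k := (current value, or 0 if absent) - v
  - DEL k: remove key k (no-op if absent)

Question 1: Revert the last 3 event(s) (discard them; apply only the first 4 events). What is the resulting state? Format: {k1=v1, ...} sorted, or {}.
Answer: {p=-19, q=1, r=-9}

Derivation:
Keep first 4 events (discard last 3):
  after event 1 (t=2: SET q = 1): {q=1}
  after event 2 (t=11: DEC r by 10): {q=1, r=-10}
  after event 3 (t=12: INC r by 1): {q=1, r=-9}
  after event 4 (t=21: SET p = -19): {p=-19, q=1, r=-9}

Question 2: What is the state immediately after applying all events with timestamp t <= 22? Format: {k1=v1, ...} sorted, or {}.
Answer: {p=-19, q=1, r=-9}

Derivation:
Apply events with t <= 22 (4 events):
  after event 1 (t=2: SET q = 1): {q=1}
  after event 2 (t=11: DEC r by 10): {q=1, r=-10}
  after event 3 (t=12: INC r by 1): {q=1, r=-9}
  after event 4 (t=21: SET p = -19): {p=-19, q=1, r=-9}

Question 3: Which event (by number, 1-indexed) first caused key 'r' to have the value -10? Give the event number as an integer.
Looking for first event where r becomes -10:
  event 2: r (absent) -> -10  <-- first match

Answer: 2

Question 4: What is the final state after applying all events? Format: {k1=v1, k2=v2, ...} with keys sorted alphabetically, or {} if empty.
  after event 1 (t=2: SET q = 1): {q=1}
  after event 2 (t=11: DEC r by 10): {q=1, r=-10}
  after event 3 (t=12: INC r by 1): {q=1, r=-9}
  after event 4 (t=21: SET p = -19): {p=-19, q=1, r=-9}
  after event 5 (t=27: DEC r by 6): {p=-19, q=1, r=-15}
  after event 6 (t=34: DEL p): {q=1, r=-15}
  after event 7 (t=44: DEL p): {q=1, r=-15}

Answer: {q=1, r=-15}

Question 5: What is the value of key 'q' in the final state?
Answer: 1

Derivation:
Track key 'q' through all 7 events:
  event 1 (t=2: SET q = 1): q (absent) -> 1
  event 2 (t=11: DEC r by 10): q unchanged
  event 3 (t=12: INC r by 1): q unchanged
  event 4 (t=21: SET p = -19): q unchanged
  event 5 (t=27: DEC r by 6): q unchanged
  event 6 (t=34: DEL p): q unchanged
  event 7 (t=44: DEL p): q unchanged
Final: q = 1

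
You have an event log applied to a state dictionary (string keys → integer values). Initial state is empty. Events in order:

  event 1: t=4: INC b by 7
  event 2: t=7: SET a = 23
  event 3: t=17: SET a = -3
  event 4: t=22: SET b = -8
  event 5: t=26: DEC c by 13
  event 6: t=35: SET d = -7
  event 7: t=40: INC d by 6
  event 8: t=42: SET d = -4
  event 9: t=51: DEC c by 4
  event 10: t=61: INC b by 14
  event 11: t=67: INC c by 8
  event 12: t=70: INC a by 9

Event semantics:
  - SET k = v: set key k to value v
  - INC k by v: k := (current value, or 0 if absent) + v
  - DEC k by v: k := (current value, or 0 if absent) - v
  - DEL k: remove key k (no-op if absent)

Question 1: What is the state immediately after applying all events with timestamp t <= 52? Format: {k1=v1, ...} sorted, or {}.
Answer: {a=-3, b=-8, c=-17, d=-4}

Derivation:
Apply events with t <= 52 (9 events):
  after event 1 (t=4: INC b by 7): {b=7}
  after event 2 (t=7: SET a = 23): {a=23, b=7}
  after event 3 (t=17: SET a = -3): {a=-3, b=7}
  after event 4 (t=22: SET b = -8): {a=-3, b=-8}
  after event 5 (t=26: DEC c by 13): {a=-3, b=-8, c=-13}
  after event 6 (t=35: SET d = -7): {a=-3, b=-8, c=-13, d=-7}
  after event 7 (t=40: INC d by 6): {a=-3, b=-8, c=-13, d=-1}
  after event 8 (t=42: SET d = -4): {a=-3, b=-8, c=-13, d=-4}
  after event 9 (t=51: DEC c by 4): {a=-3, b=-8, c=-17, d=-4}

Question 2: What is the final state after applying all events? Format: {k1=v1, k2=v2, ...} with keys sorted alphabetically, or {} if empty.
Answer: {a=6, b=6, c=-9, d=-4}

Derivation:
  after event 1 (t=4: INC b by 7): {b=7}
  after event 2 (t=7: SET a = 23): {a=23, b=7}
  after event 3 (t=17: SET a = -3): {a=-3, b=7}
  after event 4 (t=22: SET b = -8): {a=-3, b=-8}
  after event 5 (t=26: DEC c by 13): {a=-3, b=-8, c=-13}
  after event 6 (t=35: SET d = -7): {a=-3, b=-8, c=-13, d=-7}
  after event 7 (t=40: INC d by 6): {a=-3, b=-8, c=-13, d=-1}
  after event 8 (t=42: SET d = -4): {a=-3, b=-8, c=-13, d=-4}
  after event 9 (t=51: DEC c by 4): {a=-3, b=-8, c=-17, d=-4}
  after event 10 (t=61: INC b by 14): {a=-3, b=6, c=-17, d=-4}
  after event 11 (t=67: INC c by 8): {a=-3, b=6, c=-9, d=-4}
  after event 12 (t=70: INC a by 9): {a=6, b=6, c=-9, d=-4}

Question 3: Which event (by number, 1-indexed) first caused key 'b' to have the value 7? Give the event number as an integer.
Looking for first event where b becomes 7:
  event 1: b (absent) -> 7  <-- first match

Answer: 1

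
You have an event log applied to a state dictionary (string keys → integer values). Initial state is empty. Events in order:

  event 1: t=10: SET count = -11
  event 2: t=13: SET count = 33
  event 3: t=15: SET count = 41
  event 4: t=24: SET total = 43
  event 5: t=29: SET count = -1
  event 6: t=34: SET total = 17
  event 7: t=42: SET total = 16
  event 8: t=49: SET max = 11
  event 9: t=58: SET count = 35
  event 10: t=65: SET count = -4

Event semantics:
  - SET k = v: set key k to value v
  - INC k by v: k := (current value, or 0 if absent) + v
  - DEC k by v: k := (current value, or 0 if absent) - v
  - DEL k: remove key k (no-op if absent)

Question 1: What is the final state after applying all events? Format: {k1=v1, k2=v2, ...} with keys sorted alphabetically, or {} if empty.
Answer: {count=-4, max=11, total=16}

Derivation:
  after event 1 (t=10: SET count = -11): {count=-11}
  after event 2 (t=13: SET count = 33): {count=33}
  after event 3 (t=15: SET count = 41): {count=41}
  after event 4 (t=24: SET total = 43): {count=41, total=43}
  after event 5 (t=29: SET count = -1): {count=-1, total=43}
  after event 6 (t=34: SET total = 17): {count=-1, total=17}
  after event 7 (t=42: SET total = 16): {count=-1, total=16}
  after event 8 (t=49: SET max = 11): {count=-1, max=11, total=16}
  after event 9 (t=58: SET count = 35): {count=35, max=11, total=16}
  after event 10 (t=65: SET count = -4): {count=-4, max=11, total=16}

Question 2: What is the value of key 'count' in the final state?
Track key 'count' through all 10 events:
  event 1 (t=10: SET count = -11): count (absent) -> -11
  event 2 (t=13: SET count = 33): count -11 -> 33
  event 3 (t=15: SET count = 41): count 33 -> 41
  event 4 (t=24: SET total = 43): count unchanged
  event 5 (t=29: SET count = -1): count 41 -> -1
  event 6 (t=34: SET total = 17): count unchanged
  event 7 (t=42: SET total = 16): count unchanged
  event 8 (t=49: SET max = 11): count unchanged
  event 9 (t=58: SET count = 35): count -1 -> 35
  event 10 (t=65: SET count = -4): count 35 -> -4
Final: count = -4

Answer: -4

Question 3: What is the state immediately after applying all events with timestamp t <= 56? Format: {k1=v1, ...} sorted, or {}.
Answer: {count=-1, max=11, total=16}

Derivation:
Apply events with t <= 56 (8 events):
  after event 1 (t=10: SET count = -11): {count=-11}
  after event 2 (t=13: SET count = 33): {count=33}
  after event 3 (t=15: SET count = 41): {count=41}
  after event 4 (t=24: SET total = 43): {count=41, total=43}
  after event 5 (t=29: SET count = -1): {count=-1, total=43}
  after event 6 (t=34: SET total = 17): {count=-1, total=17}
  after event 7 (t=42: SET total = 16): {count=-1, total=16}
  after event 8 (t=49: SET max = 11): {count=-1, max=11, total=16}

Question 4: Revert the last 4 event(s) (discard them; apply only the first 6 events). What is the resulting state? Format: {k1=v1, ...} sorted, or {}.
Keep first 6 events (discard last 4):
  after event 1 (t=10: SET count = -11): {count=-11}
  after event 2 (t=13: SET count = 33): {count=33}
  after event 3 (t=15: SET count = 41): {count=41}
  after event 4 (t=24: SET total = 43): {count=41, total=43}
  after event 5 (t=29: SET count = -1): {count=-1, total=43}
  after event 6 (t=34: SET total = 17): {count=-1, total=17}

Answer: {count=-1, total=17}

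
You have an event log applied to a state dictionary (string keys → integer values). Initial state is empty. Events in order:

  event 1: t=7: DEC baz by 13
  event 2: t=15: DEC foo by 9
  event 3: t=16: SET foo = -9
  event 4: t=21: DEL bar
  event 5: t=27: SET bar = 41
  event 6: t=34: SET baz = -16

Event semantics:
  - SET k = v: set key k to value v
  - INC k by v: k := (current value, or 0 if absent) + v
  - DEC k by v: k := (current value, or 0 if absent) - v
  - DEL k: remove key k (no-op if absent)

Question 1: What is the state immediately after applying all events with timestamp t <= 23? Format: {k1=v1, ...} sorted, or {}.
Answer: {baz=-13, foo=-9}

Derivation:
Apply events with t <= 23 (4 events):
  after event 1 (t=7: DEC baz by 13): {baz=-13}
  after event 2 (t=15: DEC foo by 9): {baz=-13, foo=-9}
  after event 3 (t=16: SET foo = -9): {baz=-13, foo=-9}
  after event 4 (t=21: DEL bar): {baz=-13, foo=-9}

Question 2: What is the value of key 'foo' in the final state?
Answer: -9

Derivation:
Track key 'foo' through all 6 events:
  event 1 (t=7: DEC baz by 13): foo unchanged
  event 2 (t=15: DEC foo by 9): foo (absent) -> -9
  event 3 (t=16: SET foo = -9): foo -9 -> -9
  event 4 (t=21: DEL bar): foo unchanged
  event 5 (t=27: SET bar = 41): foo unchanged
  event 6 (t=34: SET baz = -16): foo unchanged
Final: foo = -9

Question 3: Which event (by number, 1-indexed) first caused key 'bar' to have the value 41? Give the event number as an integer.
Answer: 5

Derivation:
Looking for first event where bar becomes 41:
  event 5: bar (absent) -> 41  <-- first match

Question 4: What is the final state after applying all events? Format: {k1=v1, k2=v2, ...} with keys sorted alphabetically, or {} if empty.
  after event 1 (t=7: DEC baz by 13): {baz=-13}
  after event 2 (t=15: DEC foo by 9): {baz=-13, foo=-9}
  after event 3 (t=16: SET foo = -9): {baz=-13, foo=-9}
  after event 4 (t=21: DEL bar): {baz=-13, foo=-9}
  after event 5 (t=27: SET bar = 41): {bar=41, baz=-13, foo=-9}
  after event 6 (t=34: SET baz = -16): {bar=41, baz=-16, foo=-9}

Answer: {bar=41, baz=-16, foo=-9}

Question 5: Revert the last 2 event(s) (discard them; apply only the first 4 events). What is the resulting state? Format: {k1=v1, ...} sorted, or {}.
Answer: {baz=-13, foo=-9}

Derivation:
Keep first 4 events (discard last 2):
  after event 1 (t=7: DEC baz by 13): {baz=-13}
  after event 2 (t=15: DEC foo by 9): {baz=-13, foo=-9}
  after event 3 (t=16: SET foo = -9): {baz=-13, foo=-9}
  after event 4 (t=21: DEL bar): {baz=-13, foo=-9}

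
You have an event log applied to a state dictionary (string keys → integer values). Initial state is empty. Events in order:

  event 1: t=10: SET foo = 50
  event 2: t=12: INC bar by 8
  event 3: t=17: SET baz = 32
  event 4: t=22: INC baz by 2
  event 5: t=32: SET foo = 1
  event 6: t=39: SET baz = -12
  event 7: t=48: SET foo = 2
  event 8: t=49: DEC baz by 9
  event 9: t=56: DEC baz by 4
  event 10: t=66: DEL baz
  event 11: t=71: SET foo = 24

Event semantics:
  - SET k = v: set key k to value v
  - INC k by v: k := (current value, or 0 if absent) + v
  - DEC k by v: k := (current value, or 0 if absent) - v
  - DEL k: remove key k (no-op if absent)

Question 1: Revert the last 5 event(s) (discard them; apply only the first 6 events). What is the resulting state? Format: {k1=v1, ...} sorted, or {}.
Answer: {bar=8, baz=-12, foo=1}

Derivation:
Keep first 6 events (discard last 5):
  after event 1 (t=10: SET foo = 50): {foo=50}
  after event 2 (t=12: INC bar by 8): {bar=8, foo=50}
  after event 3 (t=17: SET baz = 32): {bar=8, baz=32, foo=50}
  after event 4 (t=22: INC baz by 2): {bar=8, baz=34, foo=50}
  after event 5 (t=32: SET foo = 1): {bar=8, baz=34, foo=1}
  after event 6 (t=39: SET baz = -12): {bar=8, baz=-12, foo=1}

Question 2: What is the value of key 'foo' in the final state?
Answer: 24

Derivation:
Track key 'foo' through all 11 events:
  event 1 (t=10: SET foo = 50): foo (absent) -> 50
  event 2 (t=12: INC bar by 8): foo unchanged
  event 3 (t=17: SET baz = 32): foo unchanged
  event 4 (t=22: INC baz by 2): foo unchanged
  event 5 (t=32: SET foo = 1): foo 50 -> 1
  event 6 (t=39: SET baz = -12): foo unchanged
  event 7 (t=48: SET foo = 2): foo 1 -> 2
  event 8 (t=49: DEC baz by 9): foo unchanged
  event 9 (t=56: DEC baz by 4): foo unchanged
  event 10 (t=66: DEL baz): foo unchanged
  event 11 (t=71: SET foo = 24): foo 2 -> 24
Final: foo = 24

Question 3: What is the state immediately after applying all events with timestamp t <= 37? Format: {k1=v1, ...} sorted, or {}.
Apply events with t <= 37 (5 events):
  after event 1 (t=10: SET foo = 50): {foo=50}
  after event 2 (t=12: INC bar by 8): {bar=8, foo=50}
  after event 3 (t=17: SET baz = 32): {bar=8, baz=32, foo=50}
  after event 4 (t=22: INC baz by 2): {bar=8, baz=34, foo=50}
  after event 5 (t=32: SET foo = 1): {bar=8, baz=34, foo=1}

Answer: {bar=8, baz=34, foo=1}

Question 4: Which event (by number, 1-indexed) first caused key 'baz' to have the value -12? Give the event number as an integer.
Looking for first event where baz becomes -12:
  event 3: baz = 32
  event 4: baz = 34
  event 5: baz = 34
  event 6: baz 34 -> -12  <-- first match

Answer: 6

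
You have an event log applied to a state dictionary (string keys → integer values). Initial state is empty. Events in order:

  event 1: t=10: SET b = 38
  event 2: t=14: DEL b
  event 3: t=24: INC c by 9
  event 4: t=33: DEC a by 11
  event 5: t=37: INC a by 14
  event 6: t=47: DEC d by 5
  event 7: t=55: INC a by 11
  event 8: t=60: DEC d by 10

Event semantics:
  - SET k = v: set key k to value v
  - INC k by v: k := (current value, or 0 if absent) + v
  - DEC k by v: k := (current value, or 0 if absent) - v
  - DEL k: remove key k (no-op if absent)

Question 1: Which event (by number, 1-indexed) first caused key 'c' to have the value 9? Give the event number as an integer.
Answer: 3

Derivation:
Looking for first event where c becomes 9:
  event 3: c (absent) -> 9  <-- first match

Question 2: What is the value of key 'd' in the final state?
Answer: -15

Derivation:
Track key 'd' through all 8 events:
  event 1 (t=10: SET b = 38): d unchanged
  event 2 (t=14: DEL b): d unchanged
  event 3 (t=24: INC c by 9): d unchanged
  event 4 (t=33: DEC a by 11): d unchanged
  event 5 (t=37: INC a by 14): d unchanged
  event 6 (t=47: DEC d by 5): d (absent) -> -5
  event 7 (t=55: INC a by 11): d unchanged
  event 8 (t=60: DEC d by 10): d -5 -> -15
Final: d = -15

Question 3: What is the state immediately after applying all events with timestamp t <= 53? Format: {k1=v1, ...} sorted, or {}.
Apply events with t <= 53 (6 events):
  after event 1 (t=10: SET b = 38): {b=38}
  after event 2 (t=14: DEL b): {}
  after event 3 (t=24: INC c by 9): {c=9}
  after event 4 (t=33: DEC a by 11): {a=-11, c=9}
  after event 5 (t=37: INC a by 14): {a=3, c=9}
  after event 6 (t=47: DEC d by 5): {a=3, c=9, d=-5}

Answer: {a=3, c=9, d=-5}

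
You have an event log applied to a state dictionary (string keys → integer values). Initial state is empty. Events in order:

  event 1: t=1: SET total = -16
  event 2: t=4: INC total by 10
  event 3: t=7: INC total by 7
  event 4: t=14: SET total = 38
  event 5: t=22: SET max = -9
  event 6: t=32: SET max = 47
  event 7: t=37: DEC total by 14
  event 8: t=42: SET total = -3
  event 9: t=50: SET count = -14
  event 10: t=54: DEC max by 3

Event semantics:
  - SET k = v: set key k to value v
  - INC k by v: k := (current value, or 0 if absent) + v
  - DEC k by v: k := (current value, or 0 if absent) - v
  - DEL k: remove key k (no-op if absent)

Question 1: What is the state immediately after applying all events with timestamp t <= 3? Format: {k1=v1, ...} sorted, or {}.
Answer: {total=-16}

Derivation:
Apply events with t <= 3 (1 events):
  after event 1 (t=1: SET total = -16): {total=-16}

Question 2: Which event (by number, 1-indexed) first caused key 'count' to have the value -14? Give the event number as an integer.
Answer: 9

Derivation:
Looking for first event where count becomes -14:
  event 9: count (absent) -> -14  <-- first match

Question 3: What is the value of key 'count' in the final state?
Track key 'count' through all 10 events:
  event 1 (t=1: SET total = -16): count unchanged
  event 2 (t=4: INC total by 10): count unchanged
  event 3 (t=7: INC total by 7): count unchanged
  event 4 (t=14: SET total = 38): count unchanged
  event 5 (t=22: SET max = -9): count unchanged
  event 6 (t=32: SET max = 47): count unchanged
  event 7 (t=37: DEC total by 14): count unchanged
  event 8 (t=42: SET total = -3): count unchanged
  event 9 (t=50: SET count = -14): count (absent) -> -14
  event 10 (t=54: DEC max by 3): count unchanged
Final: count = -14

Answer: -14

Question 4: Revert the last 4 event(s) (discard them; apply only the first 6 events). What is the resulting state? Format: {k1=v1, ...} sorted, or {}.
Answer: {max=47, total=38}

Derivation:
Keep first 6 events (discard last 4):
  after event 1 (t=1: SET total = -16): {total=-16}
  after event 2 (t=4: INC total by 10): {total=-6}
  after event 3 (t=7: INC total by 7): {total=1}
  after event 4 (t=14: SET total = 38): {total=38}
  after event 5 (t=22: SET max = -9): {max=-9, total=38}
  after event 6 (t=32: SET max = 47): {max=47, total=38}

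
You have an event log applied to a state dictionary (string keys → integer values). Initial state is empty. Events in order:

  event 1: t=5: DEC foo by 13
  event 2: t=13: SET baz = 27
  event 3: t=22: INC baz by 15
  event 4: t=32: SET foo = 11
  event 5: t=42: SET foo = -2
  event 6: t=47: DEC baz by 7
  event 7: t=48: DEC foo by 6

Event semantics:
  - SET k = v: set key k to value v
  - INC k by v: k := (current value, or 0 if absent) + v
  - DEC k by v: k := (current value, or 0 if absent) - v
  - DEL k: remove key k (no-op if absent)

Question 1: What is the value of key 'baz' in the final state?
Track key 'baz' through all 7 events:
  event 1 (t=5: DEC foo by 13): baz unchanged
  event 2 (t=13: SET baz = 27): baz (absent) -> 27
  event 3 (t=22: INC baz by 15): baz 27 -> 42
  event 4 (t=32: SET foo = 11): baz unchanged
  event 5 (t=42: SET foo = -2): baz unchanged
  event 6 (t=47: DEC baz by 7): baz 42 -> 35
  event 7 (t=48: DEC foo by 6): baz unchanged
Final: baz = 35

Answer: 35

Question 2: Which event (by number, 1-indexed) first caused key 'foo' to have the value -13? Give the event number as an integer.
Answer: 1

Derivation:
Looking for first event where foo becomes -13:
  event 1: foo (absent) -> -13  <-- first match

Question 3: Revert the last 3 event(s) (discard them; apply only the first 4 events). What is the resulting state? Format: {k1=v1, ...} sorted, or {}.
Answer: {baz=42, foo=11}

Derivation:
Keep first 4 events (discard last 3):
  after event 1 (t=5: DEC foo by 13): {foo=-13}
  after event 2 (t=13: SET baz = 27): {baz=27, foo=-13}
  after event 3 (t=22: INC baz by 15): {baz=42, foo=-13}
  after event 4 (t=32: SET foo = 11): {baz=42, foo=11}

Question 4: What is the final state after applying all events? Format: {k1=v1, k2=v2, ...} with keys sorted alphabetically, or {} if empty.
Answer: {baz=35, foo=-8}

Derivation:
  after event 1 (t=5: DEC foo by 13): {foo=-13}
  after event 2 (t=13: SET baz = 27): {baz=27, foo=-13}
  after event 3 (t=22: INC baz by 15): {baz=42, foo=-13}
  after event 4 (t=32: SET foo = 11): {baz=42, foo=11}
  after event 5 (t=42: SET foo = -2): {baz=42, foo=-2}
  after event 6 (t=47: DEC baz by 7): {baz=35, foo=-2}
  after event 7 (t=48: DEC foo by 6): {baz=35, foo=-8}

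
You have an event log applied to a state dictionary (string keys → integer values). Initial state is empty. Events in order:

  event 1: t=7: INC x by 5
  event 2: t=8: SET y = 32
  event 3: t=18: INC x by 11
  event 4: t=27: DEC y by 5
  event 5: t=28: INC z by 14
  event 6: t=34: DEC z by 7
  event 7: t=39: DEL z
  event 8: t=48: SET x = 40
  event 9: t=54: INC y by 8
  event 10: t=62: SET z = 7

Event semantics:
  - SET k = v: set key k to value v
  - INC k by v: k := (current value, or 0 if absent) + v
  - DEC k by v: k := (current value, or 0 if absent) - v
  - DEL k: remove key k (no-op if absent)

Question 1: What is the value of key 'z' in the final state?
Answer: 7

Derivation:
Track key 'z' through all 10 events:
  event 1 (t=7: INC x by 5): z unchanged
  event 2 (t=8: SET y = 32): z unchanged
  event 3 (t=18: INC x by 11): z unchanged
  event 4 (t=27: DEC y by 5): z unchanged
  event 5 (t=28: INC z by 14): z (absent) -> 14
  event 6 (t=34: DEC z by 7): z 14 -> 7
  event 7 (t=39: DEL z): z 7 -> (absent)
  event 8 (t=48: SET x = 40): z unchanged
  event 9 (t=54: INC y by 8): z unchanged
  event 10 (t=62: SET z = 7): z (absent) -> 7
Final: z = 7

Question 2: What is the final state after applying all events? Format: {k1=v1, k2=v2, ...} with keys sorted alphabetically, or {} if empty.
Answer: {x=40, y=35, z=7}

Derivation:
  after event 1 (t=7: INC x by 5): {x=5}
  after event 2 (t=8: SET y = 32): {x=5, y=32}
  after event 3 (t=18: INC x by 11): {x=16, y=32}
  after event 4 (t=27: DEC y by 5): {x=16, y=27}
  after event 5 (t=28: INC z by 14): {x=16, y=27, z=14}
  after event 6 (t=34: DEC z by 7): {x=16, y=27, z=7}
  after event 7 (t=39: DEL z): {x=16, y=27}
  after event 8 (t=48: SET x = 40): {x=40, y=27}
  after event 9 (t=54: INC y by 8): {x=40, y=35}
  after event 10 (t=62: SET z = 7): {x=40, y=35, z=7}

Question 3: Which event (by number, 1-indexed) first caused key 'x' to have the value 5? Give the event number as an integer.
Answer: 1

Derivation:
Looking for first event where x becomes 5:
  event 1: x (absent) -> 5  <-- first match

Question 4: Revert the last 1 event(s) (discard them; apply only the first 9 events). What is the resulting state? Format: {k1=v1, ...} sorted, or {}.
Answer: {x=40, y=35}

Derivation:
Keep first 9 events (discard last 1):
  after event 1 (t=7: INC x by 5): {x=5}
  after event 2 (t=8: SET y = 32): {x=5, y=32}
  after event 3 (t=18: INC x by 11): {x=16, y=32}
  after event 4 (t=27: DEC y by 5): {x=16, y=27}
  after event 5 (t=28: INC z by 14): {x=16, y=27, z=14}
  after event 6 (t=34: DEC z by 7): {x=16, y=27, z=7}
  after event 7 (t=39: DEL z): {x=16, y=27}
  after event 8 (t=48: SET x = 40): {x=40, y=27}
  after event 9 (t=54: INC y by 8): {x=40, y=35}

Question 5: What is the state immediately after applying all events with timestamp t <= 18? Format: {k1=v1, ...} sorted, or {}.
Apply events with t <= 18 (3 events):
  after event 1 (t=7: INC x by 5): {x=5}
  after event 2 (t=8: SET y = 32): {x=5, y=32}
  after event 3 (t=18: INC x by 11): {x=16, y=32}

Answer: {x=16, y=32}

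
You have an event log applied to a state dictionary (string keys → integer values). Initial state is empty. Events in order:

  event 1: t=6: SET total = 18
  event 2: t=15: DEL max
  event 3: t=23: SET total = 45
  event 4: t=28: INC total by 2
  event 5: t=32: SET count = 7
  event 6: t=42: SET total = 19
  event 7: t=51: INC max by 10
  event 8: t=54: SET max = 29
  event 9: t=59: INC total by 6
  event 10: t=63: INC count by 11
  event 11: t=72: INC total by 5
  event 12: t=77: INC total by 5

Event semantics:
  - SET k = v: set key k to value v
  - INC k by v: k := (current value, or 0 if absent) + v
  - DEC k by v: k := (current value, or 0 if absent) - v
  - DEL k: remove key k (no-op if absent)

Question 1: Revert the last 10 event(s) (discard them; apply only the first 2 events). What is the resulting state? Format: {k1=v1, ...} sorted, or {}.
Answer: {total=18}

Derivation:
Keep first 2 events (discard last 10):
  after event 1 (t=6: SET total = 18): {total=18}
  after event 2 (t=15: DEL max): {total=18}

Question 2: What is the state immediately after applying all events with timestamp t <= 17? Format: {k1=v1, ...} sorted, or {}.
Apply events with t <= 17 (2 events):
  after event 1 (t=6: SET total = 18): {total=18}
  after event 2 (t=15: DEL max): {total=18}

Answer: {total=18}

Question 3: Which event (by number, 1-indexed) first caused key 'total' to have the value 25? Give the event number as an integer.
Answer: 9

Derivation:
Looking for first event where total becomes 25:
  event 1: total = 18
  event 2: total = 18
  event 3: total = 45
  event 4: total = 47
  event 5: total = 47
  event 6: total = 19
  event 7: total = 19
  event 8: total = 19
  event 9: total 19 -> 25  <-- first match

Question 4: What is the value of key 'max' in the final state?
Answer: 29

Derivation:
Track key 'max' through all 12 events:
  event 1 (t=6: SET total = 18): max unchanged
  event 2 (t=15: DEL max): max (absent) -> (absent)
  event 3 (t=23: SET total = 45): max unchanged
  event 4 (t=28: INC total by 2): max unchanged
  event 5 (t=32: SET count = 7): max unchanged
  event 6 (t=42: SET total = 19): max unchanged
  event 7 (t=51: INC max by 10): max (absent) -> 10
  event 8 (t=54: SET max = 29): max 10 -> 29
  event 9 (t=59: INC total by 6): max unchanged
  event 10 (t=63: INC count by 11): max unchanged
  event 11 (t=72: INC total by 5): max unchanged
  event 12 (t=77: INC total by 5): max unchanged
Final: max = 29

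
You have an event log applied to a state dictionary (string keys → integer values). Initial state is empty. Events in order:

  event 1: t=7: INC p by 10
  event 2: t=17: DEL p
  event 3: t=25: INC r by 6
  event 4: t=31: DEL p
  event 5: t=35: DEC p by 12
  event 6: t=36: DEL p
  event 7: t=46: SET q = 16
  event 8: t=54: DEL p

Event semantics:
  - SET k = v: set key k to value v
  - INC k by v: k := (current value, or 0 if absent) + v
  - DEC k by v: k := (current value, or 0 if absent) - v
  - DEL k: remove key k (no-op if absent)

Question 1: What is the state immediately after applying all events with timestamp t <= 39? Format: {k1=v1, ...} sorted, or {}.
Apply events with t <= 39 (6 events):
  after event 1 (t=7: INC p by 10): {p=10}
  after event 2 (t=17: DEL p): {}
  after event 3 (t=25: INC r by 6): {r=6}
  after event 4 (t=31: DEL p): {r=6}
  after event 5 (t=35: DEC p by 12): {p=-12, r=6}
  after event 6 (t=36: DEL p): {r=6}

Answer: {r=6}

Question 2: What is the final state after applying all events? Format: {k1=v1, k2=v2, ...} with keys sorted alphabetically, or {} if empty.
Answer: {q=16, r=6}

Derivation:
  after event 1 (t=7: INC p by 10): {p=10}
  after event 2 (t=17: DEL p): {}
  after event 3 (t=25: INC r by 6): {r=6}
  after event 4 (t=31: DEL p): {r=6}
  after event 5 (t=35: DEC p by 12): {p=-12, r=6}
  after event 6 (t=36: DEL p): {r=6}
  after event 7 (t=46: SET q = 16): {q=16, r=6}
  after event 8 (t=54: DEL p): {q=16, r=6}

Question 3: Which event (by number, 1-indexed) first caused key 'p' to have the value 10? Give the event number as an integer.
Looking for first event where p becomes 10:
  event 1: p (absent) -> 10  <-- first match

Answer: 1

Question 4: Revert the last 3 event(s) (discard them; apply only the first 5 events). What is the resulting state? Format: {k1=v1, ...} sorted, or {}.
Keep first 5 events (discard last 3):
  after event 1 (t=7: INC p by 10): {p=10}
  after event 2 (t=17: DEL p): {}
  after event 3 (t=25: INC r by 6): {r=6}
  after event 4 (t=31: DEL p): {r=6}
  after event 5 (t=35: DEC p by 12): {p=-12, r=6}

Answer: {p=-12, r=6}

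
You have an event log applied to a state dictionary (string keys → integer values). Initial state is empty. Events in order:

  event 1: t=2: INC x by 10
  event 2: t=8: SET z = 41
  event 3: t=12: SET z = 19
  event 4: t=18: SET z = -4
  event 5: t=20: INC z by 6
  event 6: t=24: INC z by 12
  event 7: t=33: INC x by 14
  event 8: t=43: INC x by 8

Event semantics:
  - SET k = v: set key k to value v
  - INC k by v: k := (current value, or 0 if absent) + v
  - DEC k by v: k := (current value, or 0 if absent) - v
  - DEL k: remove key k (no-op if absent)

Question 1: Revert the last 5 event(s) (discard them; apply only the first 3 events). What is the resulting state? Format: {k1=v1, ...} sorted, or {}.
Answer: {x=10, z=19}

Derivation:
Keep first 3 events (discard last 5):
  after event 1 (t=2: INC x by 10): {x=10}
  after event 2 (t=8: SET z = 41): {x=10, z=41}
  after event 3 (t=12: SET z = 19): {x=10, z=19}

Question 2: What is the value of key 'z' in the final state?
Answer: 14

Derivation:
Track key 'z' through all 8 events:
  event 1 (t=2: INC x by 10): z unchanged
  event 2 (t=8: SET z = 41): z (absent) -> 41
  event 3 (t=12: SET z = 19): z 41 -> 19
  event 4 (t=18: SET z = -4): z 19 -> -4
  event 5 (t=20: INC z by 6): z -4 -> 2
  event 6 (t=24: INC z by 12): z 2 -> 14
  event 7 (t=33: INC x by 14): z unchanged
  event 8 (t=43: INC x by 8): z unchanged
Final: z = 14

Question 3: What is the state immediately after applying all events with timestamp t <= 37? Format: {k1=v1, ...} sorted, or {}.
Apply events with t <= 37 (7 events):
  after event 1 (t=2: INC x by 10): {x=10}
  after event 2 (t=8: SET z = 41): {x=10, z=41}
  after event 3 (t=12: SET z = 19): {x=10, z=19}
  after event 4 (t=18: SET z = -4): {x=10, z=-4}
  after event 5 (t=20: INC z by 6): {x=10, z=2}
  after event 6 (t=24: INC z by 12): {x=10, z=14}
  after event 7 (t=33: INC x by 14): {x=24, z=14}

Answer: {x=24, z=14}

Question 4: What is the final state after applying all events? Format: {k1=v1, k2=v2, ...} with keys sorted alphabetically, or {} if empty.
  after event 1 (t=2: INC x by 10): {x=10}
  after event 2 (t=8: SET z = 41): {x=10, z=41}
  after event 3 (t=12: SET z = 19): {x=10, z=19}
  after event 4 (t=18: SET z = -4): {x=10, z=-4}
  after event 5 (t=20: INC z by 6): {x=10, z=2}
  after event 6 (t=24: INC z by 12): {x=10, z=14}
  after event 7 (t=33: INC x by 14): {x=24, z=14}
  after event 8 (t=43: INC x by 8): {x=32, z=14}

Answer: {x=32, z=14}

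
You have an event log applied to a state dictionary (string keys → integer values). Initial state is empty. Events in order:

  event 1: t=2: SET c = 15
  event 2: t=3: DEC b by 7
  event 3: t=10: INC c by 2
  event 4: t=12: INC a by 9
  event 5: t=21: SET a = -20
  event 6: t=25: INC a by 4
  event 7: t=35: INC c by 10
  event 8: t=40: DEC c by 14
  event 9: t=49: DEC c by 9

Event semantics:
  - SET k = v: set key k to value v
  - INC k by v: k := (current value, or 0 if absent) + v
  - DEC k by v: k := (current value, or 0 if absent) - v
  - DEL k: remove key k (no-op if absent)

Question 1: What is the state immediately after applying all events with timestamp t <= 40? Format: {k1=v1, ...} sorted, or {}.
Apply events with t <= 40 (8 events):
  after event 1 (t=2: SET c = 15): {c=15}
  after event 2 (t=3: DEC b by 7): {b=-7, c=15}
  after event 3 (t=10: INC c by 2): {b=-7, c=17}
  after event 4 (t=12: INC a by 9): {a=9, b=-7, c=17}
  after event 5 (t=21: SET a = -20): {a=-20, b=-7, c=17}
  after event 6 (t=25: INC a by 4): {a=-16, b=-7, c=17}
  after event 7 (t=35: INC c by 10): {a=-16, b=-7, c=27}
  after event 8 (t=40: DEC c by 14): {a=-16, b=-7, c=13}

Answer: {a=-16, b=-7, c=13}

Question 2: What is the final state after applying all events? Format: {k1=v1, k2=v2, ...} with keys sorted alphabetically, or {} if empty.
Answer: {a=-16, b=-7, c=4}

Derivation:
  after event 1 (t=2: SET c = 15): {c=15}
  after event 2 (t=3: DEC b by 7): {b=-7, c=15}
  after event 3 (t=10: INC c by 2): {b=-7, c=17}
  after event 4 (t=12: INC a by 9): {a=9, b=-7, c=17}
  after event 5 (t=21: SET a = -20): {a=-20, b=-7, c=17}
  after event 6 (t=25: INC a by 4): {a=-16, b=-7, c=17}
  after event 7 (t=35: INC c by 10): {a=-16, b=-7, c=27}
  after event 8 (t=40: DEC c by 14): {a=-16, b=-7, c=13}
  after event 9 (t=49: DEC c by 9): {a=-16, b=-7, c=4}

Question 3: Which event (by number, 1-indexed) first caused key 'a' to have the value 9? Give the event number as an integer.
Answer: 4

Derivation:
Looking for first event where a becomes 9:
  event 4: a (absent) -> 9  <-- first match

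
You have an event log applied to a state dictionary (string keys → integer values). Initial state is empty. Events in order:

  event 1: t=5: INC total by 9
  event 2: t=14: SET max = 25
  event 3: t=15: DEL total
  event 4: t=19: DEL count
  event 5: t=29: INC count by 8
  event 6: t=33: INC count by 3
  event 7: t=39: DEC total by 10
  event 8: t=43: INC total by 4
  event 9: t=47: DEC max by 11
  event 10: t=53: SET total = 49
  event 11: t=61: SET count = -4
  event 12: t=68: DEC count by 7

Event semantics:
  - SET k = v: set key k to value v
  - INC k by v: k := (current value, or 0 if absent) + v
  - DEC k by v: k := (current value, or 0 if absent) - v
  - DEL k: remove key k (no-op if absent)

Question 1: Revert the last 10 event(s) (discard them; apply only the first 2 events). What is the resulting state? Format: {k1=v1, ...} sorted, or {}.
Answer: {max=25, total=9}

Derivation:
Keep first 2 events (discard last 10):
  after event 1 (t=5: INC total by 9): {total=9}
  after event 2 (t=14: SET max = 25): {max=25, total=9}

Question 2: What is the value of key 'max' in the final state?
Track key 'max' through all 12 events:
  event 1 (t=5: INC total by 9): max unchanged
  event 2 (t=14: SET max = 25): max (absent) -> 25
  event 3 (t=15: DEL total): max unchanged
  event 4 (t=19: DEL count): max unchanged
  event 5 (t=29: INC count by 8): max unchanged
  event 6 (t=33: INC count by 3): max unchanged
  event 7 (t=39: DEC total by 10): max unchanged
  event 8 (t=43: INC total by 4): max unchanged
  event 9 (t=47: DEC max by 11): max 25 -> 14
  event 10 (t=53: SET total = 49): max unchanged
  event 11 (t=61: SET count = -4): max unchanged
  event 12 (t=68: DEC count by 7): max unchanged
Final: max = 14

Answer: 14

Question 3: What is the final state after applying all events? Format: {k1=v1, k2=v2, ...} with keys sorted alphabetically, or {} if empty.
  after event 1 (t=5: INC total by 9): {total=9}
  after event 2 (t=14: SET max = 25): {max=25, total=9}
  after event 3 (t=15: DEL total): {max=25}
  after event 4 (t=19: DEL count): {max=25}
  after event 5 (t=29: INC count by 8): {count=8, max=25}
  after event 6 (t=33: INC count by 3): {count=11, max=25}
  after event 7 (t=39: DEC total by 10): {count=11, max=25, total=-10}
  after event 8 (t=43: INC total by 4): {count=11, max=25, total=-6}
  after event 9 (t=47: DEC max by 11): {count=11, max=14, total=-6}
  after event 10 (t=53: SET total = 49): {count=11, max=14, total=49}
  after event 11 (t=61: SET count = -4): {count=-4, max=14, total=49}
  after event 12 (t=68: DEC count by 7): {count=-11, max=14, total=49}

Answer: {count=-11, max=14, total=49}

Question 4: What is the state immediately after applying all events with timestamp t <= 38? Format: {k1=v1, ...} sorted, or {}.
Answer: {count=11, max=25}

Derivation:
Apply events with t <= 38 (6 events):
  after event 1 (t=5: INC total by 9): {total=9}
  after event 2 (t=14: SET max = 25): {max=25, total=9}
  after event 3 (t=15: DEL total): {max=25}
  after event 4 (t=19: DEL count): {max=25}
  after event 5 (t=29: INC count by 8): {count=8, max=25}
  after event 6 (t=33: INC count by 3): {count=11, max=25}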